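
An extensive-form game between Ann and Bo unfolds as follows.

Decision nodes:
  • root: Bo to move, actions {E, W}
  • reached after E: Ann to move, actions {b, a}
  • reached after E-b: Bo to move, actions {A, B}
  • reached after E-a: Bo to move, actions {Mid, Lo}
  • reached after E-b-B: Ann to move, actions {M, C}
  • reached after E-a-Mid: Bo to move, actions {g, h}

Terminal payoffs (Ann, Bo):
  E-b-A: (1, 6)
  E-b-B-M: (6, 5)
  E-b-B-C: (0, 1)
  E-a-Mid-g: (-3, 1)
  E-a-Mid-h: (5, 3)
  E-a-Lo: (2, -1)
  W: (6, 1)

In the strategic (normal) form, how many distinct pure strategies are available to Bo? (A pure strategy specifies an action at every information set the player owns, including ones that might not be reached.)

16

Bo owns the root with actions {E, W} — two choices.
Bo owns the node after E-b with actions {A, B} — two choices.
Bo owns the node after E-a with actions {Mid, Lo} — two choices.
Bo owns the node after E-a-Mid with actions {g, h} — two choices.
A pure strategy fixes one action at each information set independently, so the count is the product 2 × 2 × 2 × 2 = 16.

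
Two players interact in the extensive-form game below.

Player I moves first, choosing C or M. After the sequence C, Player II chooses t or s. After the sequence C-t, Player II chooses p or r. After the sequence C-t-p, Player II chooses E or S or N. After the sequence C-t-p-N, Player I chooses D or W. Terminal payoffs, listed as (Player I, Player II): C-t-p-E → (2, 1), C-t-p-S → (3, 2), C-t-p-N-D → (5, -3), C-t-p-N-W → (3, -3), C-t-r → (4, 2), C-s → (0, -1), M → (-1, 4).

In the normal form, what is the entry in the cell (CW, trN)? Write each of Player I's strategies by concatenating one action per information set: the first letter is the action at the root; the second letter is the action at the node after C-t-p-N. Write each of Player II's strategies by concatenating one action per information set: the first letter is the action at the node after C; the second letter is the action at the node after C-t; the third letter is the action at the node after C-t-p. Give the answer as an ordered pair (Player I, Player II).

(4, 2)

Trace the play path from the root:
  Player I plays C
  Player II plays t at [C]
  Player II plays r at [C-t]
→ terminal payoff (4, 2).
(Player I's choice at the node after C-t-p-N is never reached on this path, so it doesn't affect the outcome.)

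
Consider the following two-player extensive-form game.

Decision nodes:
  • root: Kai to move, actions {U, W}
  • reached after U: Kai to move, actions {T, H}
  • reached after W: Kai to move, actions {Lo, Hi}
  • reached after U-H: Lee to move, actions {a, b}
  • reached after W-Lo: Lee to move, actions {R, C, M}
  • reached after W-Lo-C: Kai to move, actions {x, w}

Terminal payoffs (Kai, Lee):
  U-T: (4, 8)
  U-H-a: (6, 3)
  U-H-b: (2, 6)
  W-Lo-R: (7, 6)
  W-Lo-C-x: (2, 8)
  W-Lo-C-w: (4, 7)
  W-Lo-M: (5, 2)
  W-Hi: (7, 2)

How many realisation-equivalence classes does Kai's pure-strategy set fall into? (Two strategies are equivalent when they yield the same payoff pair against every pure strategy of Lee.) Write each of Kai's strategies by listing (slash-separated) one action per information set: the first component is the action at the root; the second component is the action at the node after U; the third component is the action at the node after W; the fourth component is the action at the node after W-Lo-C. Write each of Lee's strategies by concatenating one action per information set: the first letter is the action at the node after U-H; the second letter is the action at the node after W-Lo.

Kai has 16 pure strategies: U/T/Lo/x, U/T/Lo/w, U/T/Hi/x, U/T/Hi/w, U/H/Lo/x, U/H/Lo/w, U/H/Hi/x, U/H/Hi/w, W/T/Lo/x, W/T/Lo/w, W/T/Hi/x, W/T/Hi/w, W/H/Lo/x, W/H/Lo/w, W/H/Hi/x, W/H/Hi/w. Columns: aR, aC, aM, bR, bC, bM.
{U/T/Lo/x, U/T/Lo/w, U/T/Hi/x, U/T/Hi/w} → row (4,8) (4,8) (4,8) (4,8) (4,8) (4,8)
{U/H/Lo/x, U/H/Lo/w, U/H/Hi/x, U/H/Hi/w} → row (6,3) (6,3) (6,3) (2,6) (2,6) (2,6)
{W/T/Lo/x, W/H/Lo/x} → row (7,6) (2,8) (5,2) (7,6) (2,8) (5,2)
{W/T/Lo/w, W/H/Lo/w} → row (7,6) (4,7) (5,2) (7,6) (4,7) (5,2)
{W/T/Hi/x, W/T/Hi/w, W/H/Hi/x, W/H/Hi/w} → row (7,2) (7,2) (7,2) (7,2) (7,2) (7,2)
That's 5 distinct rows out of 16 strategies.

5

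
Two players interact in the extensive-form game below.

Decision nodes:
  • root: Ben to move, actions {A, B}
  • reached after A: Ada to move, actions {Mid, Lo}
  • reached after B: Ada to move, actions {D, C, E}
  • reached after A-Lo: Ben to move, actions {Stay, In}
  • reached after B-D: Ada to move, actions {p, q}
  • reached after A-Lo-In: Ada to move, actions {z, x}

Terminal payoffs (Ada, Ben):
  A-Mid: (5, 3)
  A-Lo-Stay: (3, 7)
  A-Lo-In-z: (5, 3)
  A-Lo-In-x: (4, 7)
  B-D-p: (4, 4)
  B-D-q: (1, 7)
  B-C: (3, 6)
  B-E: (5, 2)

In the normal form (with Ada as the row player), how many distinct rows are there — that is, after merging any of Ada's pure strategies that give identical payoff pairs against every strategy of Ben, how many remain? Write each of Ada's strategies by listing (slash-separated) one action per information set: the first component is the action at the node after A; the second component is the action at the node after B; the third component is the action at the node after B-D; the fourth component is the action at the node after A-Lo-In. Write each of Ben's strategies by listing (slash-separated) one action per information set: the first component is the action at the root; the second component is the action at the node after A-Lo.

Ada has 24 pure strategies: Mid/D/p/z, Mid/D/p/x, Mid/D/q/z, Mid/D/q/x, Mid/C/p/z, Mid/C/p/x, Mid/C/q/z, Mid/C/q/x, Mid/E/p/z, Mid/E/p/x, Mid/E/q/z, Mid/E/q/x, Lo/D/p/z, Lo/D/p/x, Lo/D/q/z, Lo/D/q/x, Lo/C/p/z, Lo/C/p/x, Lo/C/q/z, Lo/C/q/x, Lo/E/p/z, Lo/E/p/x, Lo/E/q/z, Lo/E/q/x. Columns: A/Stay, A/In, B/Stay, B/In.
{Mid/D/p/z, Mid/D/p/x} → row (5,3) (5,3) (4,4) (4,4)
{Mid/D/q/z, Mid/D/q/x} → row (5,3) (5,3) (1,7) (1,7)
{Mid/C/p/z, Mid/C/p/x, Mid/C/q/z, Mid/C/q/x} → row (5,3) (5,3) (3,6) (3,6)
{Mid/E/p/z, Mid/E/p/x, Mid/E/q/z, Mid/E/q/x} → row (5,3) (5,3) (5,2) (5,2)
{Lo/D/p/z} → row (3,7) (5,3) (4,4) (4,4)
{Lo/D/p/x} → row (3,7) (4,7) (4,4) (4,4)
{Lo/D/q/z} → row (3,7) (5,3) (1,7) (1,7)
{Lo/D/q/x} → row (3,7) (4,7) (1,7) (1,7)
{Lo/C/p/z, Lo/C/q/z} → row (3,7) (5,3) (3,6) (3,6)
{Lo/C/p/x, Lo/C/q/x} → row (3,7) (4,7) (3,6) (3,6)
{Lo/E/p/z, Lo/E/q/z} → row (3,7) (5,3) (5,2) (5,2)
{Lo/E/p/x, Lo/E/q/x} → row (3,7) (4,7) (5,2) (5,2)
That's 12 distinct rows out of 24 strategies.

12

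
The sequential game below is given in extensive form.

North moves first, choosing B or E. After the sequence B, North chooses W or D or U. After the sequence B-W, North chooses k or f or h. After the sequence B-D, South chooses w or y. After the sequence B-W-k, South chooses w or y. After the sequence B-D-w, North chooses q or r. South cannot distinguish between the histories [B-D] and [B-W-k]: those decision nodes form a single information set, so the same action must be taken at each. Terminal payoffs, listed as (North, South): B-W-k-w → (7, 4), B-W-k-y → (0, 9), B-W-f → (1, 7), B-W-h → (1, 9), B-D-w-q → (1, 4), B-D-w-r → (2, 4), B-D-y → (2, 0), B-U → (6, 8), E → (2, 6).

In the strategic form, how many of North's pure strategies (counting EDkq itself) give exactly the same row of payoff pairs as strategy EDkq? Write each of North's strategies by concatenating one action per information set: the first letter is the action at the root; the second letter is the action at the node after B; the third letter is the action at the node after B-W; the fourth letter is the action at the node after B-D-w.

Row for EDkq (columns w, y): (2,6) (2,6).
Under EDkq, North's choice at the node after B and at the node after B-W and at the node after B-D-w can never be reached regardless of what South does, so varying those choices leaves every outcome unchanged.
Holding the reachable choices fixed and varying the unreachable ones freely already gives 3 × 3 × 2 = 18 equivalent strategies.
No other strategy reproduces this row, so those 18 are the full class: EWkq, EWkr, EWfq, EWfr, EWhq, EWhr, EDkq, EDkr, EDfq, EDfr, EDhq, EDhr, EUkq, EUkr, EUfq, EUfr, EUhq, EUhr.

18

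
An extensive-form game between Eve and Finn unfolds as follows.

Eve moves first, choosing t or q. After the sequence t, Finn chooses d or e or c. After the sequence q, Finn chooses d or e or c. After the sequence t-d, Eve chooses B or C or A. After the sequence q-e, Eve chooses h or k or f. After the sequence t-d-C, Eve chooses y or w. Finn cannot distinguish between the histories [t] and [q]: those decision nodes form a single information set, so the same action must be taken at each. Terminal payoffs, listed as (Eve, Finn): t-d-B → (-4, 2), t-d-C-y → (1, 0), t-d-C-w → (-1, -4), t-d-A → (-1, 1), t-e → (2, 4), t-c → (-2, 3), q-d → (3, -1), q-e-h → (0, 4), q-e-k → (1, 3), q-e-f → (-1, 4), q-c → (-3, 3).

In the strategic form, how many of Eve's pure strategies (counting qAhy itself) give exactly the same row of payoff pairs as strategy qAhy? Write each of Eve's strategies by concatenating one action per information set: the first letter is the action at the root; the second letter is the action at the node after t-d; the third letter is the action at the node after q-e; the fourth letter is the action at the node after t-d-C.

6

Row for qAhy (columns d, e, c): (3,-1) (0,4) (-3,3).
Under qAhy, Eve's choice at the node after t-d and at the node after t-d-C can never be reached regardless of what Finn does, so varying those choices leaves every outcome unchanged.
Holding the reachable choices fixed and varying the unreachable ones freely already gives 3 × 2 = 6 equivalent strategies.
No other strategy reproduces this row, so those 6 are the full class: qBhy, qBhw, qChy, qChw, qAhy, qAhw.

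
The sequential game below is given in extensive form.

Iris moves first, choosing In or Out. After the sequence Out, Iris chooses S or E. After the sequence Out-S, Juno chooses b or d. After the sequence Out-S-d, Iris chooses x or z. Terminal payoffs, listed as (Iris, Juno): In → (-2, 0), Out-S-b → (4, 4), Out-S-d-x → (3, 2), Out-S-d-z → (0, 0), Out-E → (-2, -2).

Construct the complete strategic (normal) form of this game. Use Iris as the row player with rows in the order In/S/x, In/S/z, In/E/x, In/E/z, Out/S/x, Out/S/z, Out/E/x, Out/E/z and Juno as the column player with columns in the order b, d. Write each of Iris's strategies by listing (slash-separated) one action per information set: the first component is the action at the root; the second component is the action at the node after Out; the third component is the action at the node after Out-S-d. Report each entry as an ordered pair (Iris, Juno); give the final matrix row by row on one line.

Row In/S/x: b→(-2,0), d→(-2,0)
Row In/S/z: b→(-2,0), d→(-2,0)
Row In/E/x: b→(-2,0), d→(-2,0)
Row In/E/z: b→(-2,0), d→(-2,0)
Row Out/S/x: b→(4,4), d→(3,2)
Row Out/S/z: b→(4,4), d→(0,0)
Row Out/E/x: b→(-2,-2), d→(-2,-2)
Row Out/E/z: b→(-2,-2), d→(-2,-2)

In/S/x: (-2,0) (-2,0) | In/S/z: (-2,0) (-2,0) | In/E/x: (-2,0) (-2,0) | In/E/z: (-2,0) (-2,0) | Out/S/x: (4,4) (3,2) | Out/S/z: (4,4) (0,0) | Out/E/x: (-2,-2) (-2,-2) | Out/E/z: (-2,-2) (-2,-2)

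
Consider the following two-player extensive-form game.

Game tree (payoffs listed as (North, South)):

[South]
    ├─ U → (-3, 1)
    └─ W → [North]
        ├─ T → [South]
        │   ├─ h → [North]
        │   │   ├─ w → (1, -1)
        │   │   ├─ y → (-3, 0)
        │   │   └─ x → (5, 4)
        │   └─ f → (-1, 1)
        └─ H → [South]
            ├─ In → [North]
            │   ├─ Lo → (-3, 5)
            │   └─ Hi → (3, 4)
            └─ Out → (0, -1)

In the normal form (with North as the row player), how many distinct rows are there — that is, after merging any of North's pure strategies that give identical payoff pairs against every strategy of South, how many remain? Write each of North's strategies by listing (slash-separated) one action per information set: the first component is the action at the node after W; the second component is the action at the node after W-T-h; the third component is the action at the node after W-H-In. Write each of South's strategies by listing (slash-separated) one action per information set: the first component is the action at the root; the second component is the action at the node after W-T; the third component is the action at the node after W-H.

North has 12 pure strategies: T/w/Lo, T/w/Hi, T/y/Lo, T/y/Hi, T/x/Lo, T/x/Hi, H/w/Lo, H/w/Hi, H/y/Lo, H/y/Hi, H/x/Lo, H/x/Hi. Columns: U/h/In, U/h/Out, U/f/In, U/f/Out, W/h/In, W/h/Out, W/f/In, W/f/Out.
{T/w/Lo, T/w/Hi} → row (-3,1) (-3,1) (-3,1) (-3,1) (1,-1) (1,-1) (-1,1) (-1,1)
{T/y/Lo, T/y/Hi} → row (-3,1) (-3,1) (-3,1) (-3,1) (-3,0) (-3,0) (-1,1) (-1,1)
{T/x/Lo, T/x/Hi} → row (-3,1) (-3,1) (-3,1) (-3,1) (5,4) (5,4) (-1,1) (-1,1)
{H/w/Lo, H/y/Lo, H/x/Lo} → row (-3,1) (-3,1) (-3,1) (-3,1) (-3,5) (0,-1) (-3,5) (0,-1)
{H/w/Hi, H/y/Hi, H/x/Hi} → row (-3,1) (-3,1) (-3,1) (-3,1) (3,4) (0,-1) (3,4) (0,-1)
That's 5 distinct rows out of 12 strategies.

5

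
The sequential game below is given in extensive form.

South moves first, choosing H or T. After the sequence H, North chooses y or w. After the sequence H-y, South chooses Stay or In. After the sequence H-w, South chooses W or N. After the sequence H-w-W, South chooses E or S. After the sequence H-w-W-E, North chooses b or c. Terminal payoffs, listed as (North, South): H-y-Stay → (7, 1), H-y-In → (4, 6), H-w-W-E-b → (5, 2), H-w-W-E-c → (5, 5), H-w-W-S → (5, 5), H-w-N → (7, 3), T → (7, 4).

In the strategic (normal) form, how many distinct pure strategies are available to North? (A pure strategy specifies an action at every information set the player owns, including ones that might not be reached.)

North owns the node after H with actions {y, w} — two choices.
North owns the node after H-w-W-E with actions {b, c} — two choices.
A pure strategy fixes one action at each information set independently, so the count is the product 2 × 2 = 4.

4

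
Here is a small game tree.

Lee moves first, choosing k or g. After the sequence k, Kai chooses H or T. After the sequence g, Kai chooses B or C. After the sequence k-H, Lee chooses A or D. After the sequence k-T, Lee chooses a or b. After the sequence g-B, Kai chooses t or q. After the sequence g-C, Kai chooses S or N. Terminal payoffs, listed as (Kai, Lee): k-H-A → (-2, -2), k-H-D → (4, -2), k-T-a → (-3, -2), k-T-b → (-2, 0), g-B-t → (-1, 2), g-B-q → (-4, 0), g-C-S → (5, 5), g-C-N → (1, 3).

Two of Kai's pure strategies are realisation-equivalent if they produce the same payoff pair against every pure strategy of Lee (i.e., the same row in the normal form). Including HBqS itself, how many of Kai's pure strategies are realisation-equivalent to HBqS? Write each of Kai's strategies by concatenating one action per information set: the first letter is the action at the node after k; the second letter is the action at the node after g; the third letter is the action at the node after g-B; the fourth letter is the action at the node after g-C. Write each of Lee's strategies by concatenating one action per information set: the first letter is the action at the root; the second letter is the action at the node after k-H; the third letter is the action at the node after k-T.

2

Row for HBqS (columns kAa, kAb, kDa, kDb, gAa, gAb, gDa, gDb): (-2,-2) (-2,-2) (4,-2) (4,-2) (-4,0) (-4,0) (-4,0) (-4,0).
Under HBqS, Kai's choice at the node after g-C can never be reached regardless of what Lee does, so varying those choices leaves every outcome unchanged.
Holding the reachable choices fixed and varying the unreachable one freely already gives 2 equivalent strategies.
No other strategy reproduces this row, so those 2 are the full class: HBqS, HBqN.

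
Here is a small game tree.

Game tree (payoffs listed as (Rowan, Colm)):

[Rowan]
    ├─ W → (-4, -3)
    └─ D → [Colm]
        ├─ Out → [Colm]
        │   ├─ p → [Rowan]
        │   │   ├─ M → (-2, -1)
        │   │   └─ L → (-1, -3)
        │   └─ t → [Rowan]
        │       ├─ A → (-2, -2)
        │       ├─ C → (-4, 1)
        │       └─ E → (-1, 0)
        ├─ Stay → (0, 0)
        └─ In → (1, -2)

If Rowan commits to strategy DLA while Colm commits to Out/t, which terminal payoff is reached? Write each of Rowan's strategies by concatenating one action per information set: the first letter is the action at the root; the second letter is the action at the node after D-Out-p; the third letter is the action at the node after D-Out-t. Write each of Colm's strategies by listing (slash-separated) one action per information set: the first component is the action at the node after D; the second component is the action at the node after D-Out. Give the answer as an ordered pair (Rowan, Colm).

(-2, -2)

Trace the play path from the root:
  Rowan plays D
  Colm plays Out at [D]
  Colm plays t at [D-Out]
  Rowan plays A at [D-Out-t]
→ terminal payoff (-2, -2).
(Rowan's choice at the node after D-Out-p is never reached on this path, so it doesn't affect the outcome.)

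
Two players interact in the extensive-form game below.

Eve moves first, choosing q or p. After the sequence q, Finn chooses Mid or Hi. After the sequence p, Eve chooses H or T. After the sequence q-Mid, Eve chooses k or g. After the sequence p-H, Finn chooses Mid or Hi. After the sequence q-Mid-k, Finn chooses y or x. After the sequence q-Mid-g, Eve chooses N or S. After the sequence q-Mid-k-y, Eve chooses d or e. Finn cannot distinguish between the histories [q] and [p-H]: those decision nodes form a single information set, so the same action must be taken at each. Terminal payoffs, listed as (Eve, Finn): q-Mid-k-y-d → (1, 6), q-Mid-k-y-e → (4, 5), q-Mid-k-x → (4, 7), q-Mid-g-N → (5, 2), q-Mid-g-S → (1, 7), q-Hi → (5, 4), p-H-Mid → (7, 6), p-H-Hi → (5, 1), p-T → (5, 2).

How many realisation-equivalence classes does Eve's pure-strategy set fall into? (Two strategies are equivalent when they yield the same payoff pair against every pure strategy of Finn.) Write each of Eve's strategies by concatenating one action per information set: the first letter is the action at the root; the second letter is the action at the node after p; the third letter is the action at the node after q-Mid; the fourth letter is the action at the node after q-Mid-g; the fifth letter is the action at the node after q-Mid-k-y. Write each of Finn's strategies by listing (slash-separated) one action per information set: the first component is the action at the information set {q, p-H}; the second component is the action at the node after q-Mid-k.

Eve has 32 pure strategies: qHkNd, qHkNe, qHkSd, qHkSe, qHgNd, qHgNe, qHgSd, qHgSe, qTkNd, qTkNe, qTkSd, qTkSe, qTgNd, qTgNe, qTgSd, qTgSe, pHkNd, pHkNe, pHkSd, pHkSe, pHgNd, pHgNe, pHgSd, pHgSe, pTkNd, pTkNe, pTkSd, pTkSe, pTgNd, pTgNe, pTgSd, pTgSe. Columns: Mid/y, Mid/x, Hi/y, Hi/x.
{qHkNd, qHkSd, qTkNd, qTkSd} → row (1,6) (4,7) (5,4) (5,4)
{qHkNe, qHkSe, qTkNe, qTkSe} → row (4,5) (4,7) (5,4) (5,4)
{qHgNd, qHgNe, qTgNd, qTgNe} → row (5,2) (5,2) (5,4) (5,4)
{qHgSd, qHgSe, qTgSd, qTgSe} → row (1,7) (1,7) (5,4) (5,4)
{pHkNd, pHkNe, pHkSd, pHkSe, pHgNd, pHgNe, pHgSd, pHgSe} → row (7,6) (7,6) (5,1) (5,1)
{pTkNd, pTkNe, pTkSd, pTkSe, pTgNd, pTgNe, pTgSd, pTgSe} → row (5,2) (5,2) (5,2) (5,2)
That's 6 distinct rows out of 32 strategies.

6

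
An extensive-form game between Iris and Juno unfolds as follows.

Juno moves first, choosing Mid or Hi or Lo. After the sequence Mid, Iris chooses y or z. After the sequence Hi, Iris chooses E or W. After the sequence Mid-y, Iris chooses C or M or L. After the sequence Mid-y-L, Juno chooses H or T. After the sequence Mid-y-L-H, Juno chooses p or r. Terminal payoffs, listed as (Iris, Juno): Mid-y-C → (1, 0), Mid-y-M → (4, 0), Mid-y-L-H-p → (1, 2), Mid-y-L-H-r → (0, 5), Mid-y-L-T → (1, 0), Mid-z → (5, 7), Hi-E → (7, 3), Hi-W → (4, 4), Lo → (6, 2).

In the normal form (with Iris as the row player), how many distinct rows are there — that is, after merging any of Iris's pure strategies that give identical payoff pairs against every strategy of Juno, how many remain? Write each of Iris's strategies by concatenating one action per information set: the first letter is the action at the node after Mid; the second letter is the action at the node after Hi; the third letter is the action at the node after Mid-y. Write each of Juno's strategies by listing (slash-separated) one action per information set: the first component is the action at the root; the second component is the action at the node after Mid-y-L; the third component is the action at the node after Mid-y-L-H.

8

Iris has 12 pure strategies: yEC, yEM, yEL, yWC, yWM, yWL, zEC, zEM, zEL, zWC, zWM, zWL. Columns: Mid/H/p, Mid/H/r, Mid/T/p, Mid/T/r, Hi/H/p, Hi/H/r, Hi/T/p, Hi/T/r, Lo/H/p, Lo/H/r, Lo/T/p, Lo/T/r.
{yEC} → row (1,0) (1,0) (1,0) (1,0) (7,3) (7,3) (7,3) (7,3) (6,2) (6,2) (6,2) (6,2)
{yEM} → row (4,0) (4,0) (4,0) (4,0) (7,3) (7,3) (7,3) (7,3) (6,2) (6,2) (6,2) (6,2)
{yEL} → row (1,2) (0,5) (1,0) (1,0) (7,3) (7,3) (7,3) (7,3) (6,2) (6,2) (6,2) (6,2)
{yWC} → row (1,0) (1,0) (1,0) (1,0) (4,4) (4,4) (4,4) (4,4) (6,2) (6,2) (6,2) (6,2)
{yWM} → row (4,0) (4,0) (4,0) (4,0) (4,4) (4,4) (4,4) (4,4) (6,2) (6,2) (6,2) (6,2)
{yWL} → row (1,2) (0,5) (1,0) (1,0) (4,4) (4,4) (4,4) (4,4) (6,2) (6,2) (6,2) (6,2)
{zEC, zEM, zEL} → row (5,7) (5,7) (5,7) (5,7) (7,3) (7,3) (7,3) (7,3) (6,2) (6,2) (6,2) (6,2)
{zWC, zWM, zWL} → row (5,7) (5,7) (5,7) (5,7) (4,4) (4,4) (4,4) (4,4) (6,2) (6,2) (6,2) (6,2)
That's 8 distinct rows out of 12 strategies.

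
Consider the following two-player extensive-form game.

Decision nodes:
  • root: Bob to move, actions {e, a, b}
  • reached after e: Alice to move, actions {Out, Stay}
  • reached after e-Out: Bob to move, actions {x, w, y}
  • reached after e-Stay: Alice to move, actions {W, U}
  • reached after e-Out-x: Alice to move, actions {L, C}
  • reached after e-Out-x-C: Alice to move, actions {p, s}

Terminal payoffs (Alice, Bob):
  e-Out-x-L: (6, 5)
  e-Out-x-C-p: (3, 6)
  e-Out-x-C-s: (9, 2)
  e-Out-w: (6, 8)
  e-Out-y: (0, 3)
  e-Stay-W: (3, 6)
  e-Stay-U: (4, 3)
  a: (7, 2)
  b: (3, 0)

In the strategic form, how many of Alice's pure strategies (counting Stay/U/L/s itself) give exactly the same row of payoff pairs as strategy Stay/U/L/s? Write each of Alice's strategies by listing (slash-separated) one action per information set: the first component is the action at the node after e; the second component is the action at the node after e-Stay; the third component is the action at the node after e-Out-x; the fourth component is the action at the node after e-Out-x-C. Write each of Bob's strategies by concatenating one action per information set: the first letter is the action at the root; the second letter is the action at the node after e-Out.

4

Row for Stay/U/L/s (columns ex, ew, ey, ax, aw, ay, bx, bw, by): (4,3) (4,3) (4,3) (7,2) (7,2) (7,2) (3,0) (3,0) (3,0).
Under Stay/U/L/s, Alice's choice at the node after e-Out-x and at the node after e-Out-x-C can never be reached regardless of what Bob does, so varying those choices leaves every outcome unchanged.
Holding the reachable choices fixed and varying the unreachable ones freely already gives 2 × 2 = 4 equivalent strategies.
No other strategy reproduces this row, so those 4 are the full class: Stay/U/L/p, Stay/U/L/s, Stay/U/C/p, Stay/U/C/s.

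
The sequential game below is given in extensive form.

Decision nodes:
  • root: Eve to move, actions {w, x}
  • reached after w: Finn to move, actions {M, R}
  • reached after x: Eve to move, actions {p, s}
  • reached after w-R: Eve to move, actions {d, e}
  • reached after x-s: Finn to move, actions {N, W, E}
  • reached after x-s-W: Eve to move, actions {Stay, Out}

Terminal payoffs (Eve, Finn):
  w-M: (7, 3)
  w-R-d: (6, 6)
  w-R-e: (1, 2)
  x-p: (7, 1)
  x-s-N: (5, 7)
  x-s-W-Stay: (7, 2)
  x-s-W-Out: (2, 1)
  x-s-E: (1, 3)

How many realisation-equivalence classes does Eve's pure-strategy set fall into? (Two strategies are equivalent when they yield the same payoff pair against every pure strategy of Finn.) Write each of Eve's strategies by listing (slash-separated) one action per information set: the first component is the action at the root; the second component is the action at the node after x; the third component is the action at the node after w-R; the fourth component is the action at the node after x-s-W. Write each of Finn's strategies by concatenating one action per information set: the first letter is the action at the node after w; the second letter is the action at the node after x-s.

5

Eve has 16 pure strategies: w/p/d/Stay, w/p/d/Out, w/p/e/Stay, w/p/e/Out, w/s/d/Stay, w/s/d/Out, w/s/e/Stay, w/s/e/Out, x/p/d/Stay, x/p/d/Out, x/p/e/Stay, x/p/e/Out, x/s/d/Stay, x/s/d/Out, x/s/e/Stay, x/s/e/Out. Columns: MN, MW, ME, RN, RW, RE.
{w/p/d/Stay, w/p/d/Out, w/s/d/Stay, w/s/d/Out} → row (7,3) (7,3) (7,3) (6,6) (6,6) (6,6)
{w/p/e/Stay, w/p/e/Out, w/s/e/Stay, w/s/e/Out} → row (7,3) (7,3) (7,3) (1,2) (1,2) (1,2)
{x/p/d/Stay, x/p/d/Out, x/p/e/Stay, x/p/e/Out} → row (7,1) (7,1) (7,1) (7,1) (7,1) (7,1)
{x/s/d/Stay, x/s/e/Stay} → row (5,7) (7,2) (1,3) (5,7) (7,2) (1,3)
{x/s/d/Out, x/s/e/Out} → row (5,7) (2,1) (1,3) (5,7) (2,1) (1,3)
That's 5 distinct rows out of 16 strategies.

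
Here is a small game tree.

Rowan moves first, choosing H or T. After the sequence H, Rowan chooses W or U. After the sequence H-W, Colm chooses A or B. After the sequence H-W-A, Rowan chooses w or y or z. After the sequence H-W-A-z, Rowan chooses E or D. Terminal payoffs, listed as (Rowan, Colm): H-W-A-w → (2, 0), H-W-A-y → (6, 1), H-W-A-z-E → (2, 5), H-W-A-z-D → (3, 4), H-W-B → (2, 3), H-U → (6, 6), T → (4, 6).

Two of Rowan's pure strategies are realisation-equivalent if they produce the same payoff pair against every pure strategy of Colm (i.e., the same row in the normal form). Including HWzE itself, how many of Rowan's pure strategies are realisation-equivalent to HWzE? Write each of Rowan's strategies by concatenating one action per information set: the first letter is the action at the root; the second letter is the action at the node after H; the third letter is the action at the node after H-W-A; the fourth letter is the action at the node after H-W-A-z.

1

Row for HWzE (columns A, B): (2,5) (2,3).
Every one of Rowan's information sets is on the play path for some reply by Colm when Rowan follows HWzE.
Changing the action at any of them therefore changes at least one column, so only HWzE itself gives this row.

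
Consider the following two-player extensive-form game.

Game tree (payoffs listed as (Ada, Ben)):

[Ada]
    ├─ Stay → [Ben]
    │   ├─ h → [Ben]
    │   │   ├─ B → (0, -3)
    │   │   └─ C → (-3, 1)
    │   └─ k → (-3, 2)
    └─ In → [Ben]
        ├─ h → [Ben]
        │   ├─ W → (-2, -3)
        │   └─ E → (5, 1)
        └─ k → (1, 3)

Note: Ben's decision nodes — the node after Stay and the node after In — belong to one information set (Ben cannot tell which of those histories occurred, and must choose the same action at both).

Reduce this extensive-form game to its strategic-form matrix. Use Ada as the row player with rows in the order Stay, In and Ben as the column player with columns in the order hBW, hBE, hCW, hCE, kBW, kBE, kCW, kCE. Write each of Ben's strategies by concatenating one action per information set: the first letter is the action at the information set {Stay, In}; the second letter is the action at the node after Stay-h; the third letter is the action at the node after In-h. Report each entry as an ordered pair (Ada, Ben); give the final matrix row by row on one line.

Stay: (0,-3) (0,-3) (-3,1) (-3,1) (-3,2) (-3,2) (-3,2) (-3,2) | In: (-2,-3) (5,1) (-2,-3) (5,1) (1,3) (1,3) (1,3) (1,3)

          hBW      hBE      hCW      hCE      kBW      kBE      kCW      kCE
Stay   (0,-3)   (0,-3)   (-3,1)   (-3,1)   (-3,2)   (-3,2)   (-3,2)   (-3,2)
  In  (-2,-3)    (5,1)  (-2,-3)    (5,1)    (1,3)    (1,3)    (1,3)    (1,3)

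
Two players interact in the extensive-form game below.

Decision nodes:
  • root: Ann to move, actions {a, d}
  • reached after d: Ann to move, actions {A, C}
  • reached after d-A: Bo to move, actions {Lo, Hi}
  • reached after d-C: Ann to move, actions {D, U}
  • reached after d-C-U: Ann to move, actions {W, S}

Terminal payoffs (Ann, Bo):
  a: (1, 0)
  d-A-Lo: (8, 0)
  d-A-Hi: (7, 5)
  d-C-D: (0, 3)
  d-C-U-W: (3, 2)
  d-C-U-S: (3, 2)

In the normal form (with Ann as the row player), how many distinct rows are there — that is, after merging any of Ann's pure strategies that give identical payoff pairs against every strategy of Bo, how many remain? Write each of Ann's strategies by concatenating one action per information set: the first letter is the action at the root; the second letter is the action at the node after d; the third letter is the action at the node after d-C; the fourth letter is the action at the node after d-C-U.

4

Ann has 16 pure strategies: aADW, aADS, aAUW, aAUS, aCDW, aCDS, aCUW, aCUS, dADW, dADS, dAUW, dAUS, dCDW, dCDS, dCUW, dCUS. Columns: Lo, Hi.
{aADW, aADS, aAUW, aAUS, aCDW, aCDS, aCUW, aCUS} → row (1,0) (1,0)
{dADW, dADS, dAUW, dAUS} → row (8,0) (7,5)
{dCDW, dCDS} → row (0,3) (0,3)
{dCUW, dCUS} → row (3,2) (3,2)
That's 4 distinct rows out of 16 strategies.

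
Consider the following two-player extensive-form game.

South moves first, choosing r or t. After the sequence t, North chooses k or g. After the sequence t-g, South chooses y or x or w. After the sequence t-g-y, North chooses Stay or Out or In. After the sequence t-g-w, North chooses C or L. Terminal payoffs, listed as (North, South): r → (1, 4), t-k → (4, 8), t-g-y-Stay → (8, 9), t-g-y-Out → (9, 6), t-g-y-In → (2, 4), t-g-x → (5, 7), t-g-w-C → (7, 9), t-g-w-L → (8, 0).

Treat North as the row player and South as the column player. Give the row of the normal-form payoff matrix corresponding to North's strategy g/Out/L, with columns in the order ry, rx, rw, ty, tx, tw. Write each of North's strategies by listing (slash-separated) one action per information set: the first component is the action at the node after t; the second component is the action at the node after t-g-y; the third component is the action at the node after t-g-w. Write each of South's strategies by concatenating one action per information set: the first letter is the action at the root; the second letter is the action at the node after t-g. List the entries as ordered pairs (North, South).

(1,4) (1,4) (1,4) (9,6) (5,7) (8,0)

vs ry: South plays r → (1, 4)
vs rx: South plays r → (1, 4)
vs rw: South plays r → (1, 4)
vs ty: South plays t → North plays g at [t] → South plays y at [t-g] → North plays Out at [t-g-y] → (9, 6)
vs tx: South plays t → North plays g at [t] → South plays x at [t-g] → (5, 7)
vs tw: South plays t → North plays g at [t] → South plays w at [t-g] → North plays L at [t-g-w] → (8, 0)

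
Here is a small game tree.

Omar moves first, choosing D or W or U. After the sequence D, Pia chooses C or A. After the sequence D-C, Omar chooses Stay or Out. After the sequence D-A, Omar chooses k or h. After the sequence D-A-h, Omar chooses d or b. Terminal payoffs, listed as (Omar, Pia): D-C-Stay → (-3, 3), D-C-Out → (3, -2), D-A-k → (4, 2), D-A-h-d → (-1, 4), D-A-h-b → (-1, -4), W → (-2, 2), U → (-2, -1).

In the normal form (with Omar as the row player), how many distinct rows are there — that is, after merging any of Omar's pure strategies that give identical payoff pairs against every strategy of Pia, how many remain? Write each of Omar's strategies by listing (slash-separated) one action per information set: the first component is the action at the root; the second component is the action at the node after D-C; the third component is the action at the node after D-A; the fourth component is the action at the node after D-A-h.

8

Omar has 24 pure strategies: D/Stay/k/d, D/Stay/k/b, D/Stay/h/d, D/Stay/h/b, D/Out/k/d, D/Out/k/b, D/Out/h/d, D/Out/h/b, W/Stay/k/d, W/Stay/k/b, W/Stay/h/d, W/Stay/h/b, W/Out/k/d, W/Out/k/b, W/Out/h/d, W/Out/h/b, U/Stay/k/d, U/Stay/k/b, U/Stay/h/d, U/Stay/h/b, U/Out/k/d, U/Out/k/b, U/Out/h/d, U/Out/h/b. Columns: C, A.
{D/Stay/k/d, D/Stay/k/b} → row (-3,3) (4,2)
{D/Stay/h/d} → row (-3,3) (-1,4)
{D/Stay/h/b} → row (-3,3) (-1,-4)
{D/Out/k/d, D/Out/k/b} → row (3,-2) (4,2)
{D/Out/h/d} → row (3,-2) (-1,4)
{D/Out/h/b} → row (3,-2) (-1,-4)
{W/Stay/k/d, W/Stay/k/b, W/Stay/h/d, W/Stay/h/b, W/Out/k/d, W/Out/k/b, W/Out/h/d, W/Out/h/b} → row (-2,2) (-2,2)
{U/Stay/k/d, U/Stay/k/b, U/Stay/h/d, U/Stay/h/b, U/Out/k/d, U/Out/k/b, U/Out/h/d, U/Out/h/b} → row (-2,-1) (-2,-1)
That's 8 distinct rows out of 24 strategies.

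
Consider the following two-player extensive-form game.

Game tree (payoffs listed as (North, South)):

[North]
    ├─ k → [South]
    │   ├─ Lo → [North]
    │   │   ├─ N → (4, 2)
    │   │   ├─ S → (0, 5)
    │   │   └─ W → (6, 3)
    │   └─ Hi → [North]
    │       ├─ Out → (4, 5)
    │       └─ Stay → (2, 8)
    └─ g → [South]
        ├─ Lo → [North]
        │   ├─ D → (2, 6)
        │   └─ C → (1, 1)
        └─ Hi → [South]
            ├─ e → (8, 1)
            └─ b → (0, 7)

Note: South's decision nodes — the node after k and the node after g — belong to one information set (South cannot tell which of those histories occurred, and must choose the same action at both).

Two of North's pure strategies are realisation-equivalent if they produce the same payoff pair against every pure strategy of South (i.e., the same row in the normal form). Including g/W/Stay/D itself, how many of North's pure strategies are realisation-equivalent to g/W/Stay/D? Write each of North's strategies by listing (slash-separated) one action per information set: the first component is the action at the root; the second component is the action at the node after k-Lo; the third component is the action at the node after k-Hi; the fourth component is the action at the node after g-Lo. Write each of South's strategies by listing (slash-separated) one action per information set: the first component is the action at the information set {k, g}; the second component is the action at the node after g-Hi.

Row for g/W/Stay/D (columns Lo/e, Lo/b, Hi/e, Hi/b): (2,6) (2,6) (8,1) (0,7).
Under g/W/Stay/D, North's choice at the node after k-Lo and at the node after k-Hi can never be reached regardless of what South does, so varying those choices leaves every outcome unchanged.
Holding the reachable choices fixed and varying the unreachable ones freely already gives 3 × 2 = 6 equivalent strategies.
No other strategy reproduces this row, so those 6 are the full class: g/N/Out/D, g/N/Stay/D, g/S/Out/D, g/S/Stay/D, g/W/Out/D, g/W/Stay/D.

6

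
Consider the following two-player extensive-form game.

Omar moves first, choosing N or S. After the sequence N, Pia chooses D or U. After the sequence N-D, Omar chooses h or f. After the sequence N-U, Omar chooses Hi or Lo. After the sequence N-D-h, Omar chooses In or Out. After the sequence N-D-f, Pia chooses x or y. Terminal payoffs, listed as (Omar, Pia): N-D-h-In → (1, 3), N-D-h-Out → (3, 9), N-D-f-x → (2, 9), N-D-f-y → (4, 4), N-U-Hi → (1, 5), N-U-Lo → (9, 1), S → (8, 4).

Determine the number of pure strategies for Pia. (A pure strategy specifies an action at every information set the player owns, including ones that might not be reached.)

Pia owns the node after N with actions {D, U} — two choices.
Pia owns the node after N-D-f with actions {x, y} — two choices.
A pure strategy fixes one action at each information set independently, so the count is the product 2 × 2 = 4.
(For reference, Omar has 16 pure strategies, giving a 4×16 normal-form matrix.)

4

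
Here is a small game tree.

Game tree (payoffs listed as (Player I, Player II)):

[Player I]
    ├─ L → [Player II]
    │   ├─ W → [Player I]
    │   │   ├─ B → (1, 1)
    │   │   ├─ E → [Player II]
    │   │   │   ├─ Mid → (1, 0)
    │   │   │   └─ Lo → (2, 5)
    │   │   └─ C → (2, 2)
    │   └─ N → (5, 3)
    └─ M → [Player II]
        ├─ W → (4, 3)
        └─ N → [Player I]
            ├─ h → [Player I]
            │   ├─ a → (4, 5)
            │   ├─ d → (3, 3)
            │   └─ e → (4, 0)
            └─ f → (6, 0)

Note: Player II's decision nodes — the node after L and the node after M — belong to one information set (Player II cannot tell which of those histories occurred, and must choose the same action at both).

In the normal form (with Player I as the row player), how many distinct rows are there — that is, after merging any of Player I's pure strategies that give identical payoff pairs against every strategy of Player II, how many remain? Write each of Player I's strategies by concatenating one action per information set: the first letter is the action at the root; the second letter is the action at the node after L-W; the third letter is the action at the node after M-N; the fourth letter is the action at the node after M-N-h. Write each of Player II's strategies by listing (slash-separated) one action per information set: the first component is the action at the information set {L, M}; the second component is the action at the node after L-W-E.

Player I has 36 pure strategies: LBha, LBhd, LBhe, LBfa, LBfd, LBfe, LEha, LEhd, LEhe, LEfa, LEfd, LEfe, LCha, LChd, LChe, LCfa, LCfd, LCfe, MBha, MBhd, MBhe, MBfa, MBfd, MBfe, MEha, MEhd, MEhe, MEfa, MEfd, MEfe, MCha, MChd, MChe, MCfa, MCfd, MCfe. Columns: W/Mid, W/Lo, N/Mid, N/Lo.
{LBha, LBhd, LBhe, LBfa, LBfd, LBfe} → row (1,1) (1,1) (5,3) (5,3)
{LEha, LEhd, LEhe, LEfa, LEfd, LEfe} → row (1,0) (2,5) (5,3) (5,3)
{LCha, LChd, LChe, LCfa, LCfd, LCfe} → row (2,2) (2,2) (5,3) (5,3)
{MBha, MEha, MCha} → row (4,3) (4,3) (4,5) (4,5)
{MBhd, MEhd, MChd} → row (4,3) (4,3) (3,3) (3,3)
{MBhe, MEhe, MChe} → row (4,3) (4,3) (4,0) (4,0)
{MBfa, MBfd, MBfe, MEfa, MEfd, MEfe, MCfa, MCfd, MCfe} → row (4,3) (4,3) (6,0) (6,0)
That's 7 distinct rows out of 36 strategies.

7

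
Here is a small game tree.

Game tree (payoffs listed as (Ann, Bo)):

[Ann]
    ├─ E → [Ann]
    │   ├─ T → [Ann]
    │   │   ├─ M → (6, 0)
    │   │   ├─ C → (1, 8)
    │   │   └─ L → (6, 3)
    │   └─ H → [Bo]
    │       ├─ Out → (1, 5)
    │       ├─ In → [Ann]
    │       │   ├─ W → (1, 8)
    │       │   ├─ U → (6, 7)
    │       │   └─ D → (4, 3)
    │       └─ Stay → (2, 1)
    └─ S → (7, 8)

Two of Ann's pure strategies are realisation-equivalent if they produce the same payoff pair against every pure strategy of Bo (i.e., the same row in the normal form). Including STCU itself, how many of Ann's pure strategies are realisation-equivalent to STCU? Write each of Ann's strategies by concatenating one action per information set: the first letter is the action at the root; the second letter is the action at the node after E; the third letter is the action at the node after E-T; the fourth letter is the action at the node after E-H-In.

18

Row for STCU (columns Out, In, Stay): (7,8) (7,8) (7,8).
Under STCU, Ann's choice at the node after E and at the node after E-T and at the node after E-H-In can never be reached regardless of what Bo does, so varying those choices leaves every outcome unchanged.
Holding the reachable choices fixed and varying the unreachable ones freely already gives 2 × 3 × 3 = 18 equivalent strategies.
No other strategy reproduces this row, so those 18 are the full class: STMW, STMU, STMD, STCW, STCU, STCD, STLW, STLU, STLD, SHMW, SHMU, SHMD, SHCW, SHCU, SHCD, SHLW, SHLU, SHLD.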